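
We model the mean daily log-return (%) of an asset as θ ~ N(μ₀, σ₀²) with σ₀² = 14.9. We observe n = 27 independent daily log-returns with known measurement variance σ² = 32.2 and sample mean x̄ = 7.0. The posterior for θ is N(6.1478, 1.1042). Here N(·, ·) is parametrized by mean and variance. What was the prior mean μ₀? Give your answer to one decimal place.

With known observation variance, the Normal–Normal posterior has precision τ_n = τ₀ + n/σ² and mean μ_n = (τ₀μ₀ + (n/σ²)x̄)/τ_n.
Here τ₀ = 1/14.9 = 0.067114 and τ_data = 27/32.2 = 0.838509, so τ_n = 0.905623.
Rearranging for μ₀: μ₀ = (μ_n·τ_n − τ_data·x̄)/τ₀ = (6.1478·0.905623 − 0.838509·7.0) / 0.067114 = -0.301974/0.067114 ≈ -4.5.

μ₀ = -4.5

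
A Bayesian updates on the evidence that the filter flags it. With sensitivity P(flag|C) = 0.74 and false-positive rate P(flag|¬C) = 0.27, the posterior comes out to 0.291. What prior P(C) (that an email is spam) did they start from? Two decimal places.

P(C) = 0.13

In odds form, posterior odds = prior odds × likelihood ratio, so prior odds = posterior odds ÷ LR.
Posterior odds = 0.291/(1−0.291) = 0.4104. LR = 0.74/0.27 = 2.7407.
Prior odds = 0.4104/2.7407 = 0.1497, so P(C) = 0.1497/(1+0.1497) ≈ 0.13.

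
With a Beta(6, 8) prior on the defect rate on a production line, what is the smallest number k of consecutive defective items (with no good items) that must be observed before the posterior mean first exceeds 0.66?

k = 10

After k defective items and 0 good items the posterior is Beta(6+k, 8), with mean (6+k)/(6+8+k).
Set (6+k)/(14+k) > 0.66 and solve: k > (0.66·14 − 6)/(1 − 0.66) = 9.529.
The smallest integer exceeding 9.529 is 10.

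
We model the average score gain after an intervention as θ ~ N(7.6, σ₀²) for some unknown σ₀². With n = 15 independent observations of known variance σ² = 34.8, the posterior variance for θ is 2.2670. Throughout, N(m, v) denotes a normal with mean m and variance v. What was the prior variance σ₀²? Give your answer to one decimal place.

σ₀² = 99.2

For the Normal–Normal model with known σ², precisions add: τ_n = τ₀ + n/σ².
So 1/σ₀² = 1/2.2670 − 15/34.8 = 0.441112 − 0.431034 = 0.010078.
Hence σ₀² = 1/0.010078 ≈ 99.2.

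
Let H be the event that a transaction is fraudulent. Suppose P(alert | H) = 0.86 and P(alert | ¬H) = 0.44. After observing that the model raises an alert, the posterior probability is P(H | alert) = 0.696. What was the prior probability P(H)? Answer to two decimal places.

In odds form, posterior odds = prior odds × likelihood ratio, so prior odds = posterior odds ÷ LR.
Posterior odds = 0.696/(1−0.696) = 2.2895. LR = 0.86/0.44 = 1.9545.
Prior odds = 2.2895/1.9545 = 1.1714, so P(H) = 1.1714/(1+1.1714) ≈ 0.54.

P(H) = 0.54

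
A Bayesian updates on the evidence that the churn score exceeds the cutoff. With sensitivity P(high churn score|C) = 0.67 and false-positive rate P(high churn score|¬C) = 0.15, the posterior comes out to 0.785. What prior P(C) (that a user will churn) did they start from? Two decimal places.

P(C) = 0.45

In odds form, posterior odds = prior odds × likelihood ratio, so prior odds = posterior odds ÷ LR.
Posterior odds = 0.785/(1−0.785) = 3.6512. LR = 0.67/0.15 = 4.4667.
Prior odds = 3.6512/4.4667 = 0.8174, so P(C) = 0.8174/(1+0.8174) ≈ 0.45.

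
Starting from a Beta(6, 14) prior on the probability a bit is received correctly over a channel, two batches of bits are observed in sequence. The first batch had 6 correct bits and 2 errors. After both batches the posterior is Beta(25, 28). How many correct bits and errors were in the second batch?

13 correct bits and 12 errors

Sequential conjugate updates are equivalent to a single update on the pooled data, so total successes = posterior α − prior α and total failures = posterior β − prior β.
Total across both batches: 25−6=19 correct bits, 28−14=14 errors.
Subtract the first batch: 19−6=13 correct bits and 14−2=12 errors.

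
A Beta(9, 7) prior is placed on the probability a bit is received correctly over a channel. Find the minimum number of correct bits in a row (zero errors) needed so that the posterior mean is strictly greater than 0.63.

After k correct bits and 0 errors the posterior is Beta(9+k, 7), with mean (9+k)/(9+7+k).
Set (9+k)/(16+k) > 0.63 and solve: k > (0.63·16 − 9)/(1 − 0.63) = 2.919.
The smallest integer exceeding 2.919 is 3.

k = 3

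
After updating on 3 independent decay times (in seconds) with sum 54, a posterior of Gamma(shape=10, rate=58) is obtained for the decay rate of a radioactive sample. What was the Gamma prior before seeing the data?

Gamma(shape=7, rate=4)

Gamma–exponential conjugacy: posterior shape = α + n, posterior rate = β + Σtᵢ.
So α = 10 − 3 = 7 and β = 58 − 54 = 4.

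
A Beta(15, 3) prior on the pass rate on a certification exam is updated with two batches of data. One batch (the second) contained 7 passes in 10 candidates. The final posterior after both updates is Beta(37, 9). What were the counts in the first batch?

Because Beta–binomial updating is additive in the counts, the combined data contributed (α_post−α_prior, β_post−β_prior) successes and failures.
Total across both batches: 37−15=22 passes, 9−3=6 failures.
Subtract the second batch: 22−7=15 passes and 6−3=3 failures.

15 passes and 3 failures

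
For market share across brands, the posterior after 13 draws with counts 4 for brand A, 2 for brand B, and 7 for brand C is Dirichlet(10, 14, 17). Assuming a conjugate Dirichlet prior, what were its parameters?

For a Dirichlet(α) prior with multinomial counts c, the posterior is Dirichlet(α + c) componentwise.
Subtract each count from the matching posterior parameter: 10−4=6, 14−2=12, 17−7=10.

Dirichlet(6, 12, 10)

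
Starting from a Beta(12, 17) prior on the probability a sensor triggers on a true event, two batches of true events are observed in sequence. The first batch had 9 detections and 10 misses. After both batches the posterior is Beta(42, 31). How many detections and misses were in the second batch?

Because Beta–binomial updating is additive in the counts, the combined data contributed (α_post−α_prior, β_post−β_prior) successes and failures.
Total across both batches: 42−12=30 detections, 31−17=14 misses.
Subtract the first batch: 30−9=21 detections and 14−10=4 misses.

21 detections and 4 misses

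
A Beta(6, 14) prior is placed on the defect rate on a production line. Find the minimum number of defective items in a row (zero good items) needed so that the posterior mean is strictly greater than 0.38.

After k defective items and 0 good items the posterior is Beta(6+k, 14), with mean (6+k)/(6+14+k).
Set (6+k)/(20+k) > 0.38 and solve: k > (0.38·20 − 6)/(1 − 0.38) = 2.581.
The smallest integer exceeding 2.581 is 3.

k = 3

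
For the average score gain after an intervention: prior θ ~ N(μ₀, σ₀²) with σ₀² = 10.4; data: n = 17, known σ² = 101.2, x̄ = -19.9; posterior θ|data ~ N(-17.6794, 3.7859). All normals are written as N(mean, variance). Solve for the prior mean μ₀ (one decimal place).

μ₀ = -13.8

The posterior mean is a precision-weighted average: μ_n = (τ₀μ₀ + τ_data·x̄)/(τ₀+τ_data), with τ₀=1/σ₀² and τ_data=n/σ².
Here τ₀ = 1/10.4 = 0.096154 and τ_data = 17/101.2 = 0.167984, so τ_n = 0.264138.
Rearranging for μ₀: μ₀ = (μ_n·τ_n − τ_data·x̄)/τ₀ = (-17.6794·0.264138 − 0.167984·-19.9) / 0.096154 = -1.326920/0.096154 ≈ -13.8.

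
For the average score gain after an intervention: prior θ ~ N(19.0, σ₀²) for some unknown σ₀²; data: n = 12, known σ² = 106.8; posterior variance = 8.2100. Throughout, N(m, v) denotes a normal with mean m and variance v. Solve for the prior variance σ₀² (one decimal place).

σ₀² = 105.9

Posterior precision equals prior precision plus data precision: 1/σ_n² = 1/σ₀² + n/σ².
So 1/σ₀² = 1/8.2100 − 12/106.8 = 0.121803 − 0.112360 = 0.009443.
Hence σ₀² = 1/0.009443 ≈ 105.9.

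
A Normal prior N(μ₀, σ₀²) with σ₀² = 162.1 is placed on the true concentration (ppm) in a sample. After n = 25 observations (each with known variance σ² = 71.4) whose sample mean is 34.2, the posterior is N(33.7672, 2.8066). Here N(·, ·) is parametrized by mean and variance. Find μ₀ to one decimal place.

μ₀ = 9.2

The posterior mean is a precision-weighted average: μ_n = (τ₀μ₀ + τ_data·x̄)/(τ₀+τ_data), with τ₀=1/σ₀² and τ_data=n/σ².
Here τ₀ = 1/162.1 = 0.006169 and τ_data = 25/71.4 = 0.350140, so τ_n = 0.356309.
Rearranging for μ₀: μ₀ = (μ_n·τ_n − τ_data·x̄)/τ₀ = (33.7672·0.356309 − 0.350140·34.2) / 0.006169 = 0.056769/0.006169 ≈ 9.2.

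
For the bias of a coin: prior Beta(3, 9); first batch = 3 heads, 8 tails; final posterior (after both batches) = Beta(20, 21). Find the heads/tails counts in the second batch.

Sequential conjugate updates are equivalent to a single update on the pooled data, so total successes = posterior α − prior α and total failures = posterior β − prior β.
Total across both batches: 20−3=17 heads, 21−9=12 tails.
Subtract the first batch: 17−3=14 heads and 12−8=4 tails.

14 heads and 4 tails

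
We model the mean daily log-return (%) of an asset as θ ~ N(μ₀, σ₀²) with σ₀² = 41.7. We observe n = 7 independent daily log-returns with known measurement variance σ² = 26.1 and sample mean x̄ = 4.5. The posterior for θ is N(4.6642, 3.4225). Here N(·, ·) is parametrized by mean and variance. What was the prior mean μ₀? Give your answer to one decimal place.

μ₀ = 6.5

With known observation variance, the Normal–Normal posterior has precision τ_n = τ₀ + n/σ² and mean μ_n = (τ₀μ₀ + (n/σ²)x̄)/τ_n.
Here τ₀ = 1/41.7 = 0.023981 and τ_data = 7/26.1 = 0.268199, so τ_n = 0.292180.
Rearranging for μ₀: μ₀ = (μ_n·τ_n − τ_data·x̄)/τ₀ = (4.6642·0.292180 − 0.268199·4.5) / 0.023981 = 0.155890/0.023981 ≈ 6.5.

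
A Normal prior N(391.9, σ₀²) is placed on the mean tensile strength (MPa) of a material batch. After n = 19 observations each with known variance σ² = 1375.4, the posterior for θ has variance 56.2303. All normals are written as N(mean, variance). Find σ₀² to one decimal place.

For the Normal–Normal model with known σ², precisions add: τ_n = τ₀ + n/σ².
So 1/σ₀² = 1/56.2303 − 19/1375.4 = 0.017784 − 0.013814 = 0.003970.
Hence σ₀² = 1/0.003970 ≈ 251.9.

σ₀² = 251.9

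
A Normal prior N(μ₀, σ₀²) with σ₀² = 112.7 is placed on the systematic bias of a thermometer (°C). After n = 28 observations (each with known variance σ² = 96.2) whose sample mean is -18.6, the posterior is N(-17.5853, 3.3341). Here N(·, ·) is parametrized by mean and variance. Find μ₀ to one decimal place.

μ₀ = 15.7

With known observation variance, the Normal–Normal posterior has precision τ_n = τ₀ + n/σ² and mean μ_n = (τ₀μ₀ + (n/σ²)x̄)/τ_n.
Here τ₀ = 1/112.7 = 0.008873 and τ_data = 28/96.2 = 0.291060, so τ_n = 0.299933.
Rearranging for μ₀: μ₀ = (μ_n·τ_n − τ_data·x̄)/τ₀ = (-17.5853·0.299933 − 0.291060·-18.6) / 0.008873 = 0.139304/0.008873 ≈ 15.7.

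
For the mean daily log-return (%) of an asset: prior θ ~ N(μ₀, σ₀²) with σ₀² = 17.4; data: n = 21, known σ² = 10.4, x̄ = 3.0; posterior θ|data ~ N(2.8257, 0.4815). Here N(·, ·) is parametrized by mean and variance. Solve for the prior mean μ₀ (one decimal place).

μ₀ = -3.3

With known observation variance, the Normal–Normal posterior has precision τ_n = τ₀ + n/σ² and mean μ_n = (τ₀μ₀ + (n/σ²)x̄)/τ_n.
Here τ₀ = 1/17.4 = 0.057471 and τ_data = 21/10.4 = 2.019231, so τ_n = 2.076702.
Rearranging for μ₀: μ₀ = (μ_n·τ_n − τ_data·x̄)/τ₀ = (2.8257·2.076702 − 2.019231·3.0) / 0.057471 = -0.189556/0.057471 ≈ -3.3.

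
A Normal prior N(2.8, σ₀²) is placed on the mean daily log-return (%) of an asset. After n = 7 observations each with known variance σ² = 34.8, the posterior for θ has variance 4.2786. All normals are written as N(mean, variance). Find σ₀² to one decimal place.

For the Normal–Normal model with known σ², precisions add: τ_n = τ₀ + n/σ².
So 1/σ₀² = 1/4.2786 − 7/34.8 = 0.233721 − 0.201149 = 0.032572.
Hence σ₀² = 1/0.032572 ≈ 30.7.

σ₀² = 30.7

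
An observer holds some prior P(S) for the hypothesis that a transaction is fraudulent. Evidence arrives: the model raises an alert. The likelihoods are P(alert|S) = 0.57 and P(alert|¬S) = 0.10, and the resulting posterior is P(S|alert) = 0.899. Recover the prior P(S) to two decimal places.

P(S) = 0.61

Bayes' rule in odds form gives O(S|E) = O(S)·[P(E|S)/P(E|¬S)], hence O(S) = O(S|E)/LR.
Posterior odds = 0.899/(1−0.899) = 8.9010. LR = 0.57/0.10 = 5.7000.
Prior odds = 8.9010/5.7000 = 1.5616, so P(S) = 1.5616/(1+1.5616) ≈ 0.61.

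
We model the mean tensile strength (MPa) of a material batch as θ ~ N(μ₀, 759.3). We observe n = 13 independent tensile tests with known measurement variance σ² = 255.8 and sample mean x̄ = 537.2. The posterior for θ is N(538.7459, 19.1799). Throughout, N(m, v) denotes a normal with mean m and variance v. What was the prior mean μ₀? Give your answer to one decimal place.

μ₀ = 598.4

With known observation variance, the Normal–Normal posterior has precision τ_n = τ₀ + n/σ² and mean μ_n = (τ₀μ₀ + (n/σ²)x̄)/τ_n.
Here τ₀ = 1/759.3 = 0.001317 and τ_data = 13/255.8 = 0.050821, so τ_n = 0.052138.
Rearranging for μ₀: μ₀ = (μ_n·τ_n − τ_data·x̄)/τ₀ = (538.7459·0.052138 − 0.050821·537.2) / 0.001317 = 0.788093/0.001317 ≈ 598.4.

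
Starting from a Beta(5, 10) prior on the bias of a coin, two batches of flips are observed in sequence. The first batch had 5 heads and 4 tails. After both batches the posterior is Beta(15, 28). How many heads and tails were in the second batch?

5 heads and 14 tails

Because Beta–binomial updating is additive in the counts, the combined data contributed (α_post−α_prior, β_post−β_prior) successes and failures.
Total across both batches: 15−5=10 heads, 28−10=18 tails.
Subtract the first batch: 10−5=5 heads and 18−4=14 tails.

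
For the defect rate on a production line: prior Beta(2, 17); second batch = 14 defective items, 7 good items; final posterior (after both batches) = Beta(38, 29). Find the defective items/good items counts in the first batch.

Because Beta–binomial updating is additive in the counts, the combined data contributed (α_post−α_prior, β_post−β_prior) successes and failures.
Total across both batches: 38−2=36 defective items, 29−17=12 good items.
Subtract the second batch: 36−14=22 defective items and 12−7=5 good items.

22 defective items and 5 good items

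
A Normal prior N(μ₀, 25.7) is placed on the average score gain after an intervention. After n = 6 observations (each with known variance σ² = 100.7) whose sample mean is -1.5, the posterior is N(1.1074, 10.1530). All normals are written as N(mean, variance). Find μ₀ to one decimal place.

The posterior mean is a precision-weighted average: μ_n = (τ₀μ₀ + τ_data·x̄)/(τ₀+τ_data), with τ₀=1/σ₀² and τ_data=n/σ².
Here τ₀ = 1/25.7 = 0.038911 and τ_data = 6/100.7 = 0.059583, so τ_n = 0.098494.
Rearranging for μ₀: μ₀ = (μ_n·τ_n − τ_data·x̄)/τ₀ = (1.1074·0.098494 − 0.059583·-1.5) / 0.038911 = 0.198447/0.038911 ≈ 5.1.

μ₀ = 5.1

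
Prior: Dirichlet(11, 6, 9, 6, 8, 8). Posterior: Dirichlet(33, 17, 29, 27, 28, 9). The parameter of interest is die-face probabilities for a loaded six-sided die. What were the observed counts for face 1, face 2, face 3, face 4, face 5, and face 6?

For a Dirichlet(α) prior with multinomial counts c, the posterior is Dirichlet(α + c) componentwise.
Counts are posterior − prior componentwise: 33−11=22, 17−6=11, 29−9=20, 27−6=21, 28−8=20, 9−8=1.

counts (22, 11, 20, 21, 20, 1)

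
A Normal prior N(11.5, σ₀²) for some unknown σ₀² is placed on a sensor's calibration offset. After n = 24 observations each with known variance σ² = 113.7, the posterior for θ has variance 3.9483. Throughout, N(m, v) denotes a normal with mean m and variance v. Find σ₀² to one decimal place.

σ₀² = 23.7

Posterior precision equals prior precision plus data precision: 1/σ_n² = 1/σ₀² + n/σ².
So 1/σ₀² = 1/3.9483 − 24/113.7 = 0.253274 − 0.211082 = 0.042192.
Hence σ₀² = 1/0.042192 ≈ 23.7.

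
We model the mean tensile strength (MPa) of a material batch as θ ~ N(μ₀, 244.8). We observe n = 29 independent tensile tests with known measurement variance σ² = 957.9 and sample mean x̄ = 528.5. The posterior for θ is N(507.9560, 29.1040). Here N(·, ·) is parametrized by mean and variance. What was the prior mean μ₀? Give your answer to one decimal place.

μ₀ = 355.7

With known observation variance, the Normal–Normal posterior has precision τ_n = τ₀ + n/σ² and mean μ_n = (τ₀μ₀ + (n/σ²)x̄)/τ_n.
Here τ₀ = 1/244.8 = 0.004085 and τ_data = 29/957.9 = 0.030275, so τ_n = 0.034360.
Rearranging for μ₀: μ₀ = (μ_n·τ_n − τ_data·x̄)/τ₀ = (507.9560·0.034360 − 0.030275·528.5) / 0.004085 = 1.453031/0.004085 ≈ 355.7.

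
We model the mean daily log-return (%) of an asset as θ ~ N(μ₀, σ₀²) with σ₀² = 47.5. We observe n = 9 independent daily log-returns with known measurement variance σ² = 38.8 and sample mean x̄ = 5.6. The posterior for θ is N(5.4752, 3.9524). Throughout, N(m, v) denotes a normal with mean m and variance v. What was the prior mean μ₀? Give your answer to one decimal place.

μ₀ = 4.1

The posterior mean is a precision-weighted average: μ_n = (τ₀μ₀ + τ_data·x̄)/(τ₀+τ_data), with τ₀=1/σ₀² and τ_data=n/σ².
Here τ₀ = 1/47.5 = 0.021053 and τ_data = 9/38.8 = 0.231959, so τ_n = 0.253012.
Rearranging for μ₀: μ₀ = (μ_n·τ_n − τ_data·x̄)/τ₀ = (5.4752·0.253012 − 0.231959·5.6) / 0.021053 = 0.086321/0.021053 ≈ 4.1.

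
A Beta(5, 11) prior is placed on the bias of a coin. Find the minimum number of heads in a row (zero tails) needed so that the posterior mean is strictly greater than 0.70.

k = 21

After k heads and 0 tails the posterior is Beta(5+k, 11), with mean (5+k)/(5+11+k).
Set (5+k)/(16+k) > 0.70 and solve: k > (0.70·16 − 5)/(1 − 0.70) = 20.667.
The smallest integer exceeding 20.667 is 21.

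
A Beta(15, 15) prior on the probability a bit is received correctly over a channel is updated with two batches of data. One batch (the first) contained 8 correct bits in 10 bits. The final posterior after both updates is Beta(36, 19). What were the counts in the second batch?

13 correct bits and 2 errors

Sequential conjugate updates are equivalent to a single update on the pooled data, so total successes = posterior α − prior α and total failures = posterior β − prior β.
Total across both batches: 36−15=21 correct bits, 19−15=4 errors.
Subtract the first batch: 21−8=13 correct bits and 4−2=2 errors.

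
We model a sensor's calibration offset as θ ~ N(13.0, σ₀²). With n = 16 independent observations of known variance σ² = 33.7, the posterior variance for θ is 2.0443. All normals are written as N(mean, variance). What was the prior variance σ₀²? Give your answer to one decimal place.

σ₀² = 69.5

For the Normal–Normal model with known σ², precisions add: τ_n = τ₀ + n/σ².
So 1/σ₀² = 1/2.0443 − 16/33.7 = 0.489165 − 0.474777 = 0.014388.
Hence σ₀² = 1/0.014388 ≈ 69.5.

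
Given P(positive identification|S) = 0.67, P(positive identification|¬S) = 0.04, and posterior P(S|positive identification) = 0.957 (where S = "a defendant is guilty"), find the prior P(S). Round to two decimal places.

Bayes' rule in odds form gives O(S|E) = O(S)·[P(E|S)/P(E|¬S)], hence O(S) = O(S|E)/LR.
Posterior odds = 0.957/(1−0.957) = 22.2558. LR = 0.67/0.04 = 16.7500.
Prior odds = 22.2558/16.7500 = 1.3287, so P(S) = 1.3287/(1+1.3287) ≈ 0.57.

P(S) = 0.57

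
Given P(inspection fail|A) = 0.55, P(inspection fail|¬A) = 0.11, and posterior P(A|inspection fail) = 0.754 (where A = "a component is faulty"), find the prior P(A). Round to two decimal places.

In odds form, posterior odds = prior odds × likelihood ratio, so prior odds = posterior odds ÷ LR.
Posterior odds = 0.754/(1−0.754) = 3.0650. LR = 0.55/0.11 = 5.0000.
Prior odds = 3.0650/5.0000 = 0.6130, so P(A) = 0.6130/(1+0.6130) ≈ 0.38.

P(A) = 0.38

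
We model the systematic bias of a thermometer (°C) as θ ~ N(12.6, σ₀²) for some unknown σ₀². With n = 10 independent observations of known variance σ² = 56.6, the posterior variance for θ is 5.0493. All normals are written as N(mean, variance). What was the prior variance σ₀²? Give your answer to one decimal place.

For the Normal–Normal model with known σ², precisions add: τ_n = τ₀ + n/σ².
So 1/σ₀² = 1/5.0493 − 10/56.6 = 0.198047 − 0.176678 = 0.021369.
Hence σ₀² = 1/0.021369 ≈ 46.8.

σ₀² = 46.8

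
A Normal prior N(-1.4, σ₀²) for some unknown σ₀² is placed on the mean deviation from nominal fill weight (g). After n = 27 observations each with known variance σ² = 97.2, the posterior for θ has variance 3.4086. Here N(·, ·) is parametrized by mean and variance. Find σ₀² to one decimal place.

For the Normal–Normal model with known σ², precisions add: τ_n = τ₀ + n/σ².
So 1/σ₀² = 1/3.4086 − 27/97.2 = 0.293376 − 0.277778 = 0.015598.
Hence σ₀² = 1/0.015598 ≈ 64.1.

σ₀² = 64.1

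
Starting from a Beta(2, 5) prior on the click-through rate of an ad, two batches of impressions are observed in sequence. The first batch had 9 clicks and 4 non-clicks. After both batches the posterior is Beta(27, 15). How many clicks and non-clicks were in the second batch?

16 clicks and 6 non-clicks

Sequential conjugate updates are equivalent to a single update on the pooled data, so total successes = posterior α − prior α and total failures = posterior β − prior β.
Total across both batches: 27−2=25 clicks, 15−5=10 non-clicks.
Subtract the first batch: 25−9=16 clicks and 10−4=6 non-clicks.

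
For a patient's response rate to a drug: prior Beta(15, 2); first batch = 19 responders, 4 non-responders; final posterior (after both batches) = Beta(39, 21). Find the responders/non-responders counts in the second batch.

Sequential conjugate updates are equivalent to a single update on the pooled data, so total successes = posterior α − prior α and total failures = posterior β − prior β.
Total across both batches: 39−15=24 responders, 21−2=19 non-responders.
Subtract the first batch: 24−19=5 responders and 19−4=15 non-responders.

5 responders and 15 non-responders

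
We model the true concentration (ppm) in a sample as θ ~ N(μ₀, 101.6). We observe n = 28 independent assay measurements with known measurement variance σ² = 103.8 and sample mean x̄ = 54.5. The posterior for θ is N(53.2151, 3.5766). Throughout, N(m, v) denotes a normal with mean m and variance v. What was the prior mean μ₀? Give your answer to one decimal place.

μ₀ = 18.0

With known observation variance, the Normal–Normal posterior has precision τ_n = τ₀ + n/σ² and mean μ_n = (τ₀μ₀ + (n/σ²)x̄)/τ_n.
Here τ₀ = 1/101.6 = 0.009843 and τ_data = 28/103.8 = 0.269750, so τ_n = 0.279593.
Rearranging for μ₀: μ₀ = (μ_n·τ_n − τ_data·x̄)/τ₀ = (53.2151·0.279593 − 0.269750·54.5) / 0.009843 = 0.177194/0.009843 ≈ 18.0.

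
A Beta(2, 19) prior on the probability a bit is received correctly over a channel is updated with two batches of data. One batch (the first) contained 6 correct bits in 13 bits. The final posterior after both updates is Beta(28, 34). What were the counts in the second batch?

Sequential conjugate updates are equivalent to a single update on the pooled data, so total successes = posterior α − prior α and total failures = posterior β − prior β.
Total across both batches: 28−2=26 correct bits, 34−19=15 errors.
Subtract the first batch: 26−6=20 correct bits and 15−7=8 errors.

20 correct bits and 8 errors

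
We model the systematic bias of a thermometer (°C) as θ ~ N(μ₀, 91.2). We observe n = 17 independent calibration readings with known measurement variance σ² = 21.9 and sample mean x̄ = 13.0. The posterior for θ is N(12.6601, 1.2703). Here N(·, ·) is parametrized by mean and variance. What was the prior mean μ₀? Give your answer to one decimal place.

The posterior mean is a precision-weighted average: μ_n = (τ₀μ₀ + τ_data·x̄)/(τ₀+τ_data), with τ₀=1/σ₀² and τ_data=n/σ².
Here τ₀ = 1/91.2 = 0.010965 and τ_data = 17/21.9 = 0.776256, so τ_n = 0.787221.
Rearranging for μ₀: μ₀ = (μ_n·τ_n − τ_data·x̄)/τ₀ = (12.6601·0.787221 − 0.776256·13.0) / 0.010965 = -0.125031/0.010965 ≈ -11.4.

μ₀ = -11.4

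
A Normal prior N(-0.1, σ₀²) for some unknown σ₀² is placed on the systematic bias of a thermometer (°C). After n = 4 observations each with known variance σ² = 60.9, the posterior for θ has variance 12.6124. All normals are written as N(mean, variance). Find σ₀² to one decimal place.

σ₀² = 73.5

For the Normal–Normal model with known σ², precisions add: τ_n = τ₀ + n/σ².
So 1/σ₀² = 1/12.6124 − 4/60.9 = 0.079287 − 0.065681 = 0.013606.
Hence σ₀² = 1/0.013606 ≈ 73.5.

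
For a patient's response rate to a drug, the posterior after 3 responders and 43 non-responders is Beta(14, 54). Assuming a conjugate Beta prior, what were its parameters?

A Beta(a, b) prior with s successes and f failures in binomial data gives a Beta(a+s, b+f) posterior.
So a = 14 − 3 = 11 and b = 54 − 43 = 11.

Beta(11, 11)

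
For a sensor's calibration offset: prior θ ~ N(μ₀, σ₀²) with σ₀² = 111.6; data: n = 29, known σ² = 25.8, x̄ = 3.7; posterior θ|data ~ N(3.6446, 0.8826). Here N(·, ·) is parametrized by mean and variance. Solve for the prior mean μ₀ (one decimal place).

μ₀ = -3.3

With known observation variance, the Normal–Normal posterior has precision τ_n = τ₀ + n/σ² and mean μ_n = (τ₀μ₀ + (n/σ²)x̄)/τ_n.
Here τ₀ = 1/111.6 = 0.008961 and τ_data = 29/25.8 = 1.124031, so τ_n = 1.132992.
Rearranging for μ₀: μ₀ = (μ_n·τ_n − τ_data·x̄)/τ₀ = (3.6446·1.132992 − 1.124031·3.7) / 0.008961 = -0.029612/0.008961 ≈ -3.3.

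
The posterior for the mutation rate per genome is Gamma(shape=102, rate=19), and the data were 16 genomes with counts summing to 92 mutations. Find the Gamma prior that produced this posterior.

Gamma(shape=10, rate=3)

A Gamma(α, β) prior (rate parametrization) on a Poisson rate with n observations summing to S gives posterior Gamma(α+S, β+n).
So α = 102 − 92 = 10 and β = 19 − 16 = 3.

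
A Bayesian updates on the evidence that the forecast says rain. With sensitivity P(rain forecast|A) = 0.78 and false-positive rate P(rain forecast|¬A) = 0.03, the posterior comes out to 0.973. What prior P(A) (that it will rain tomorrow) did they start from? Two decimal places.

P(A) = 0.58

In odds form, posterior odds = prior odds × likelihood ratio, so prior odds = posterior odds ÷ LR.
Posterior odds = 0.973/(1−0.973) = 36.0370. LR = 0.78/0.03 = 26.0000.
Prior odds = 36.0370/26.0000 = 1.3860, so P(A) = 1.3860/(1+1.3860) ≈ 0.58.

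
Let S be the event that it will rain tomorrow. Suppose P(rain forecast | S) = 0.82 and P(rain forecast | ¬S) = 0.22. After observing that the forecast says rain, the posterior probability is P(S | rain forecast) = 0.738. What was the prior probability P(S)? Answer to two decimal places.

P(S) = 0.43

Bayes' rule in odds form gives O(S|E) = O(S)·[P(E|S)/P(E|¬S)], hence O(S) = O(S|E)/LR.
Posterior odds = 0.738/(1−0.738) = 2.8168. LR = 0.82/0.22 = 3.7273.
Prior odds = 2.8168/3.7273 = 0.7557, so P(S) = 0.7557/(1+0.7557) ≈ 0.43.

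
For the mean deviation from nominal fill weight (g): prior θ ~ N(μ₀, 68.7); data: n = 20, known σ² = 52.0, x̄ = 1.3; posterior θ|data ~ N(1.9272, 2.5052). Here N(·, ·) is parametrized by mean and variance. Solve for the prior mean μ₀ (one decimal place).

μ₀ = 18.5

The posterior mean is a precision-weighted average: μ_n = (τ₀μ₀ + τ_data·x̄)/(τ₀+τ_data), with τ₀=1/σ₀² and τ_data=n/σ².
Here τ₀ = 1/68.7 = 0.014556 and τ_data = 20/52.0 = 0.384615, so τ_n = 0.399171.
Rearranging for μ₀: μ₀ = (μ_n·τ_n − τ_data·x̄)/τ₀ = (1.9272·0.399171 − 0.384615·1.3) / 0.014556 = 0.269283/0.014556 ≈ 18.5.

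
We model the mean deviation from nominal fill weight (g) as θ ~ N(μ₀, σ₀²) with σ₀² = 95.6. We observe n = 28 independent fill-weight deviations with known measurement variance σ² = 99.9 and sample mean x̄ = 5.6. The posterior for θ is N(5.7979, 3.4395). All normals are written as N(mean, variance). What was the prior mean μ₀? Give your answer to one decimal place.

The posterior mean is a precision-weighted average: μ_n = (τ₀μ₀ + τ_data·x̄)/(τ₀+τ_data), with τ₀=1/σ₀² and τ_data=n/σ².
Here τ₀ = 1/95.6 = 0.010460 and τ_data = 28/99.9 = 0.280280, so τ_n = 0.290740.
Rearranging for μ₀: μ₀ = (μ_n·τ_n − τ_data·x̄)/τ₀ = (5.7979·0.290740 − 0.280280·5.6) / 0.010460 = 0.116113/0.010460 ≈ 11.1.

μ₀ = 11.1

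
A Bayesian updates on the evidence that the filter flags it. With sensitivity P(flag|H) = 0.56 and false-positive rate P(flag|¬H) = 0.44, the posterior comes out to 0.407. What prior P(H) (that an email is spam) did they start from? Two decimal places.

P(H) = 0.35

Bayes' rule in odds form gives O(H|E) = O(H)·[P(E|H)/P(E|¬H)], hence O(H) = O(H|E)/LR.
Posterior odds = 0.407/(1−0.407) = 0.6863. LR = 0.56/0.44 = 1.2727.
Prior odds = 0.6863/1.2727 = 0.5392, so P(H) = 0.5392/(1+0.5392) ≈ 0.35.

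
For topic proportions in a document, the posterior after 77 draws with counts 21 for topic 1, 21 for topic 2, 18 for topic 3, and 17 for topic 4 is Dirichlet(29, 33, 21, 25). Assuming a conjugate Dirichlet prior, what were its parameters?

For a Dirichlet(α) prior with multinomial counts c, the posterior is Dirichlet(α + c) componentwise.
Subtract each count from the matching posterior parameter: 29−21=8, 33−21=12, 21−18=3, 25−17=8.

Dirichlet(8, 12, 3, 8)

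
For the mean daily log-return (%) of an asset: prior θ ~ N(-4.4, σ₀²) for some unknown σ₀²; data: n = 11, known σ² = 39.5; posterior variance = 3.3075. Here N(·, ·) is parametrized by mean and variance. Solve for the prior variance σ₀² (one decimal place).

σ₀² = 41.9

For the Normal–Normal model with known σ², precisions add: τ_n = τ₀ + n/σ².
So 1/σ₀² = 1/3.3075 − 11/39.5 = 0.302343 − 0.278481 = 0.023862.
Hence σ₀² = 1/0.023862 ≈ 41.9.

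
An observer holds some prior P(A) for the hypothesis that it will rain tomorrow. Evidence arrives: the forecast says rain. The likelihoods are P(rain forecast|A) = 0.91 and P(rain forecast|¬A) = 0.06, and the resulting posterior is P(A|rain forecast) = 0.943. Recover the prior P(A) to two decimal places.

In odds form, posterior odds = prior odds × likelihood ratio, so prior odds = posterior odds ÷ LR.
Posterior odds = 0.943/(1−0.943) = 16.5439. LR = 0.91/0.06 = 15.1667.
Prior odds = 16.5439/15.1667 = 1.0908, so P(A) = 1.0908/(1+1.0908) ≈ 0.52.

P(A) = 0.52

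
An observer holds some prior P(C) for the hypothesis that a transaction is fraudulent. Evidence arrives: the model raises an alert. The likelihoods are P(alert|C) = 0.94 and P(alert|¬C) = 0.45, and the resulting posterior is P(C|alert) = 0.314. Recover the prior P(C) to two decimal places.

P(C) = 0.18

Bayes' rule in odds form gives O(C|E) = O(C)·[P(E|C)/P(E|¬C)], hence O(C) = O(C|E)/LR.
Posterior odds = 0.314/(1−0.314) = 0.4577. LR = 0.94/0.45 = 2.0889.
Prior odds = 0.4577/2.0889 = 0.2191, so P(C) = 0.2191/(1+0.2191) ≈ 0.18.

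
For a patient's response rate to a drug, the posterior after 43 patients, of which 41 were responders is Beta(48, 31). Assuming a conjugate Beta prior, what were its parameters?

Beta is conjugate to the binomial likelihood: posterior = Beta(α+s, β+f).
Subtract the data counts: 48−41=7, 31−2=29.

Beta(7, 29)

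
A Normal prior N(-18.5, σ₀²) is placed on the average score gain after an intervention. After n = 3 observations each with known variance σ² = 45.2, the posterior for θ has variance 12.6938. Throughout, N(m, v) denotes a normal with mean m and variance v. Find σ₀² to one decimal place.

For the Normal–Normal model with known σ², precisions add: τ_n = τ₀ + n/σ².
So 1/σ₀² = 1/12.6938 − 3/45.2 = 0.078779 − 0.066372 = 0.012407.
Hence σ₀² = 1/0.012407 ≈ 80.6.

σ₀² = 80.6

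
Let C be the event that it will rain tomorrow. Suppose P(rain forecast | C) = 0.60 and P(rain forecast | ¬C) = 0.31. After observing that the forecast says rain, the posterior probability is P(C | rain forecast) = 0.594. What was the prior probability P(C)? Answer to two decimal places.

Bayes' rule in odds form gives O(C|E) = O(C)·[P(E|C)/P(E|¬C)], hence O(C) = O(C|E)/LR.
Posterior odds = 0.594/(1−0.594) = 1.4631. LR = 0.60/0.31 = 1.9355.
Prior odds = 1.4631/1.9355 = 0.7559, so P(C) = 0.7559/(1+0.7559) ≈ 0.43.

P(C) = 0.43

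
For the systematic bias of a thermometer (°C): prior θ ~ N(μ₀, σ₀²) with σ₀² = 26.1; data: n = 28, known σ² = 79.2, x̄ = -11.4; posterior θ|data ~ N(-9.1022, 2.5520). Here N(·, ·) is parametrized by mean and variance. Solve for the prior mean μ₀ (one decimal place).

The posterior mean is a precision-weighted average: μ_n = (τ₀μ₀ + τ_data·x̄)/(τ₀+τ_data), with τ₀=1/σ₀² and τ_data=n/σ².
Here τ₀ = 1/26.1 = 0.038314 and τ_data = 28/79.2 = 0.353535, so τ_n = 0.391849.
Rearranging for μ₀: μ₀ = (μ_n·τ_n − τ_data·x̄)/τ₀ = (-9.1022·0.391849 − 0.353535·-11.4) / 0.038314 = 0.463611/0.038314 ≈ 12.1.

μ₀ = 12.1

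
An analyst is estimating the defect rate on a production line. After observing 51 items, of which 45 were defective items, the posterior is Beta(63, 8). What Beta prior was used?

Beta(18, 2)

Beta is conjugate to the binomial likelihood: posterior = Beta(a+s, b+f).
Subtract the data counts: 63−45=18, 8−6=2.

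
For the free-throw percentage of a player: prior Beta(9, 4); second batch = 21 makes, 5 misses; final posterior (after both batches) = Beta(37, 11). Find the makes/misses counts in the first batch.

7 makes and 2 misses

Sequential conjugate updates are equivalent to a single update on the pooled data, so total successes = posterior α − prior α and total failures = posterior β − prior β.
Total across both batches: 37−9=28 makes, 11−4=7 misses.
Subtract the second batch: 28−21=7 makes and 7−5=2 misses.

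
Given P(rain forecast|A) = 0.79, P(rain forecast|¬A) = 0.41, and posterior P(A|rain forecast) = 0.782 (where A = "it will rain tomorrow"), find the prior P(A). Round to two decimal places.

P(A) = 0.65

In odds form, posterior odds = prior odds × likelihood ratio, so prior odds = posterior odds ÷ LR.
Posterior odds = 0.782/(1−0.782) = 3.5872. LR = 0.79/0.41 = 1.9268.
Prior odds = 3.5872/1.9268 = 1.8617, so P(A) = 1.8617/(1+1.8617) ≈ 0.65.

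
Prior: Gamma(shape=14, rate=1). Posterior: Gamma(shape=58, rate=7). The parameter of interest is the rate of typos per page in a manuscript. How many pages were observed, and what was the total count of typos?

n = 6 pages with total 44 typos

A Gamma(α, β) prior (rate parametrization) on a Poisson rate with n observations summing to S gives posterior Gamma(α+S, β+n).
Matching: Σxᵢ = 58 − 14 = 44 and n = 7 − 1 = 6.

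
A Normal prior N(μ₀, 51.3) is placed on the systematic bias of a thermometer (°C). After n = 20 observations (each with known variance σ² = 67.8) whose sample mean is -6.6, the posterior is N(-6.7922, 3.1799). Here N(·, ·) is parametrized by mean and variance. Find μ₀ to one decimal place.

μ₀ = -9.7

With known observation variance, the Normal–Normal posterior has precision τ_n = τ₀ + n/σ² and mean μ_n = (τ₀μ₀ + (n/σ²)x̄)/τ_n.
Here τ₀ = 1/51.3 = 0.019493 and τ_data = 20/67.8 = 0.294985, so τ_n = 0.314478.
Rearranging for μ₀: μ₀ = (μ_n·τ_n − τ_data·x̄)/τ₀ = (-6.7922·0.314478 − 0.294985·-6.6) / 0.019493 = -0.189096/0.019493 ≈ -9.7.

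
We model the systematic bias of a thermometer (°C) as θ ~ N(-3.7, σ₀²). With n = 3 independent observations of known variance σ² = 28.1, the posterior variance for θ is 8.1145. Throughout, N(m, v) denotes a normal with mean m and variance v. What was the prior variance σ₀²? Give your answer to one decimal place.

Posterior precision equals prior precision plus data precision: 1/σ_n² = 1/σ₀² + n/σ².
So 1/σ₀² = 1/8.1145 − 3/28.1 = 0.123236 − 0.106762 = 0.016474.
Hence σ₀² = 1/0.016474 ≈ 60.7.

σ₀² = 60.7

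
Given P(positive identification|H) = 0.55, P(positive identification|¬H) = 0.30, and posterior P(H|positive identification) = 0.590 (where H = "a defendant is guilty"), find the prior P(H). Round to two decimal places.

P(H) = 0.44

In odds form, posterior odds = prior odds × likelihood ratio, so prior odds = posterior odds ÷ LR.
Posterior odds = 0.590/(1−0.590) = 1.4390. LR = 0.55/0.30 = 1.8333.
Prior odds = 1.4390/1.8333 = 0.7849, so P(H) = 0.7849/(1+0.7849) ≈ 0.44.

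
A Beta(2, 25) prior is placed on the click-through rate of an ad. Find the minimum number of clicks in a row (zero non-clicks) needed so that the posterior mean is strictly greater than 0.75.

k = 74

After k clicks and 0 non-clicks the posterior is Beta(2+k, 25), with mean (2+k)/(2+25+k).
Set (2+k)/(27+k) > 0.75 and solve: k > (0.75·27 − 2)/(1 − 0.75) = 73.000.
The smallest integer exceeding 73.000 is 74.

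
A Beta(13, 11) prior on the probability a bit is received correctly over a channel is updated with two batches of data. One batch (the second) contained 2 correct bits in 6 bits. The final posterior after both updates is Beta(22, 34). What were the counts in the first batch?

Sequential conjugate updates are equivalent to a single update on the pooled data, so total successes = posterior α − prior α and total failures = posterior β − prior β.
Total across both batches: 22−13=9 correct bits, 34−11=23 errors.
Subtract the second batch: 9−2=7 correct bits and 23−4=19 errors.

7 correct bits and 19 errors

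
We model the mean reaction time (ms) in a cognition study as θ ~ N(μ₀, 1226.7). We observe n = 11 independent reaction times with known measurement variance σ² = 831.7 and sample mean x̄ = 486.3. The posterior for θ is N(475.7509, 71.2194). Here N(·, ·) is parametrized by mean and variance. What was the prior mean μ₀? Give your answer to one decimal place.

The posterior mean is a precision-weighted average: μ_n = (τ₀μ₀ + τ_data·x̄)/(τ₀+τ_data), with τ₀=1/σ₀² and τ_data=n/σ².
Here τ₀ = 1/1226.7 = 0.000815 and τ_data = 11/831.7 = 0.013226, so τ_n = 0.014041.
Rearranging for μ₀: μ₀ = (μ_n·τ_n − τ_data·x̄)/τ₀ = (475.7509·0.014041 − 0.013226·486.3) / 0.000815 = 0.248215/0.000815 ≈ 304.6.

μ₀ = 304.6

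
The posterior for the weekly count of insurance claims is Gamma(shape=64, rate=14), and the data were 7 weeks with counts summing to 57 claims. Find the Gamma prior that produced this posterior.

A Gamma(α, β) prior (rate parametrization) on a Poisson rate with n observations summing to S gives posterior Gamma(α+S, β+n).
So α = 64 − 57 = 7 and β = 14 − 7 = 7.

Gamma(shape=7, rate=7)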